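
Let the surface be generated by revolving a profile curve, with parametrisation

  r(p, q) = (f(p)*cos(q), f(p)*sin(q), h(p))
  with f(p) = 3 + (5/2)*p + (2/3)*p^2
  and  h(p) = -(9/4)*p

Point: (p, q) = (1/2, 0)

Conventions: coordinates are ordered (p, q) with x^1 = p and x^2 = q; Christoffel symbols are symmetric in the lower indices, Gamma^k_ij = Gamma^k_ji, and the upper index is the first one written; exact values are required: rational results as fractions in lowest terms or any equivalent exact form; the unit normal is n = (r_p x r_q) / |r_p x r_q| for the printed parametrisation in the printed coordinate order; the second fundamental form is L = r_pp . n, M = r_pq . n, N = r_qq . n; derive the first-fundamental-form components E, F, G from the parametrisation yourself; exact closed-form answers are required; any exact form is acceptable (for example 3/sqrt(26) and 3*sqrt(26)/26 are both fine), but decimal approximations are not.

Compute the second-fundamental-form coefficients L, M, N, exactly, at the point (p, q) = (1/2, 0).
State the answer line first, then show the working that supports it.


Answer: L = 36*sqrt(2173)/2173, M = 0, N = -9*sqrt(2173)/164

f = 53/12, f' = 19/6, f'' = 4/3, h' = -9/4, h'' = 0
E = 2173/144, F = 0, G = 2809/144; answer radicand W^2 = 2173/144
unnormalised second-form numerators: l = 3, m = 0, n = -159/16; L = l/sqrt(2173/144), and similarly M = m/sqrt(W^2), N = n/sqrt(W^2)


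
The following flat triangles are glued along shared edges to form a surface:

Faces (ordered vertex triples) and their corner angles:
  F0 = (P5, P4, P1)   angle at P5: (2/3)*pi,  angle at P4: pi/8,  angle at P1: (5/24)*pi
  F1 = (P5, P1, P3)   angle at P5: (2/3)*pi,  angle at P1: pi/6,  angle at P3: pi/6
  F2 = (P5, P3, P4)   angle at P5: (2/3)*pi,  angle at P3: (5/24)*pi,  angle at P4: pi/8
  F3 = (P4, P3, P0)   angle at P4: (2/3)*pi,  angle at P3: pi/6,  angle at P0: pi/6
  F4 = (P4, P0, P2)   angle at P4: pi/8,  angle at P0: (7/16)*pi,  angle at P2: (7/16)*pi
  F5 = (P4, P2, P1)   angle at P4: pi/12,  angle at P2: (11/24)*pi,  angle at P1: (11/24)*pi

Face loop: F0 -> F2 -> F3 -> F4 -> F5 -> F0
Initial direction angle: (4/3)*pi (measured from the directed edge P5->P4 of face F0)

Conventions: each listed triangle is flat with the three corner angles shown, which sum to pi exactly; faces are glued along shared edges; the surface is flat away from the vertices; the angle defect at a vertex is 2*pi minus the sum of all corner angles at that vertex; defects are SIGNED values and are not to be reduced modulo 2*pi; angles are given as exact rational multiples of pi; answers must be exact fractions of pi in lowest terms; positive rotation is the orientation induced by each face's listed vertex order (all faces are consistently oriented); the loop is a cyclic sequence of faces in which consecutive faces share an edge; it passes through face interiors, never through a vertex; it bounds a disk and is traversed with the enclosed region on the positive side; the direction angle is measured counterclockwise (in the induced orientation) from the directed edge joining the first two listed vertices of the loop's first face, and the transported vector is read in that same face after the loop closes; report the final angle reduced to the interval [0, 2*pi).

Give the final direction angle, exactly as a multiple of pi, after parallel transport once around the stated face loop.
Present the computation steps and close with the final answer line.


enclosed vertex P4: corner angles sum to (9/8)*pi, defect = 2*pi - (9/8)*pi = (7/8)*pi
transport around the loop rotates by the sum of enclosed defects; add to the initial angle mod 2*pi
final angle = (4/3)*pi + (7/8)*pi = (5/24)*pi (mod 2*pi)

Answer: final direction angle = (5/24)*pi


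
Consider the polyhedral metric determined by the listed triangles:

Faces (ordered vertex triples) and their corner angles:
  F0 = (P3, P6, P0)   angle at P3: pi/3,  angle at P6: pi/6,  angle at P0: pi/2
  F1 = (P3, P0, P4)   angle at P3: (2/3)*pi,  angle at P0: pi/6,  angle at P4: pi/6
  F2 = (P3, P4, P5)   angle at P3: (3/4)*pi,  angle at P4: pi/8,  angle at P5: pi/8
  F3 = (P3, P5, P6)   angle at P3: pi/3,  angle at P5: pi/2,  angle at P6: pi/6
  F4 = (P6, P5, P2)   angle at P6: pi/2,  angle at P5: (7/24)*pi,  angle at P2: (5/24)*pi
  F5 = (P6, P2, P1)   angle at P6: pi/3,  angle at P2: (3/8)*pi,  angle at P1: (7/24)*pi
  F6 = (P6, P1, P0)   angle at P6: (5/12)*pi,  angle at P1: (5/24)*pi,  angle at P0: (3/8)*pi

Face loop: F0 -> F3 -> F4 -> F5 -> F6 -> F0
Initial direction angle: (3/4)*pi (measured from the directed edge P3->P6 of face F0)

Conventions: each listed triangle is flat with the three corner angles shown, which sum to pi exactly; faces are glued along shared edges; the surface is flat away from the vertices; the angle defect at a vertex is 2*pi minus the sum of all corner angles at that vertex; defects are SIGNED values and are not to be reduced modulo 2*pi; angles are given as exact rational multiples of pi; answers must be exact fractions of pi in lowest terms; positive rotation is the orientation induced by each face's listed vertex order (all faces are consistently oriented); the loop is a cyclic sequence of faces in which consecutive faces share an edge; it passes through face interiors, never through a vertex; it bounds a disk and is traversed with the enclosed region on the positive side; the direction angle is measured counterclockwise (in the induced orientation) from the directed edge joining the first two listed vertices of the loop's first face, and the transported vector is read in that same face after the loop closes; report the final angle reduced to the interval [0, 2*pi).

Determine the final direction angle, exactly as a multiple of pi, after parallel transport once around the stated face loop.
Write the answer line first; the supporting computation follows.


Answer: final direction angle = (7/6)*pi

enclosed vertex P6: corner angles sum to (19/12)*pi, defect = 2*pi - (19/12)*pi = (5/12)*pi
adding the enclosed defects to the starting angle (mod 2*pi, induced orientation) gives the holonomy
final angle = (3/4)*pi + (5/12)*pi = (7/6)*pi (mod 2*pi)


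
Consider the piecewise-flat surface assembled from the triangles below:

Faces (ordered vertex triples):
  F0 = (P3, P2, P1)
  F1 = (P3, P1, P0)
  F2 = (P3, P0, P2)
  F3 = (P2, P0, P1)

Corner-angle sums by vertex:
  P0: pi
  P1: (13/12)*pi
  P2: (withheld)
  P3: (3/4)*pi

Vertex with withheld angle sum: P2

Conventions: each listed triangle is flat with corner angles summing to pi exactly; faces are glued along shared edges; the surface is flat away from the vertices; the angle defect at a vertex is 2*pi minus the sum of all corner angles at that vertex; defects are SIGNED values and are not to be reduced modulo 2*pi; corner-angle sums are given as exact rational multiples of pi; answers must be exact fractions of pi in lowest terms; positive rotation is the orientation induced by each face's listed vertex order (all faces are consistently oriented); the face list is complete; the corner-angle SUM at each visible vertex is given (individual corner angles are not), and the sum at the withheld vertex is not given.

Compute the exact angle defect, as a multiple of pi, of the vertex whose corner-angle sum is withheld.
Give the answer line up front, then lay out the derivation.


Answer: defect(P2) = (5/6)*pi

V = 4, E = 6, F = 4; chi = V - E + F = 2
Gauss-Bonnet: total defect = 2*pi*chi = 4*pi; visible defects sum to (19/6)*pi


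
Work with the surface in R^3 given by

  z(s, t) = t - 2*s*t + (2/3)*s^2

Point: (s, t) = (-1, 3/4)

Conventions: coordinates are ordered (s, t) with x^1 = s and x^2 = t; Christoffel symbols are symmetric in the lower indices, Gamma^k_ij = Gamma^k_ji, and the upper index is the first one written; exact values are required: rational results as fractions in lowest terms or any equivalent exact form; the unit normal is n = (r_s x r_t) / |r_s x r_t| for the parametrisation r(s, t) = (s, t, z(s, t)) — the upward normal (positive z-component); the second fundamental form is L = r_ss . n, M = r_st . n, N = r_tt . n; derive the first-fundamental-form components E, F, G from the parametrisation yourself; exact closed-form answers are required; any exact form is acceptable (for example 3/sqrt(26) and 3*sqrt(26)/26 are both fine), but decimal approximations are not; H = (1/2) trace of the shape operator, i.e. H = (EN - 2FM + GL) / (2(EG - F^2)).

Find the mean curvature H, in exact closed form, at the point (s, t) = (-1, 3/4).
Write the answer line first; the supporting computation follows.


Answer: H = -2232*sqrt(649)/421201

z_s = -17/6, z_t = 3, z_ss = 4/3, z_st = -2, z_tt = 0
E = 325/36, F = -17/2, G = 10; answer radicand W^2 = 649/36
unnormalised second-form numerators: l = 4/3, m = -2, n = 0; L = l/sqrt(649/36), and similarly M = m/sqrt(W^2), N = n/sqrt(W^2)
H = (E*n - 2*F*m + G*l) / (2*(EG - F^2)*sqrt(W^2)); E*n - 2*F*m + G*l = -62/3, EG - F^2 = 649/36, so H = (-372/649)/sqrt(649/36)


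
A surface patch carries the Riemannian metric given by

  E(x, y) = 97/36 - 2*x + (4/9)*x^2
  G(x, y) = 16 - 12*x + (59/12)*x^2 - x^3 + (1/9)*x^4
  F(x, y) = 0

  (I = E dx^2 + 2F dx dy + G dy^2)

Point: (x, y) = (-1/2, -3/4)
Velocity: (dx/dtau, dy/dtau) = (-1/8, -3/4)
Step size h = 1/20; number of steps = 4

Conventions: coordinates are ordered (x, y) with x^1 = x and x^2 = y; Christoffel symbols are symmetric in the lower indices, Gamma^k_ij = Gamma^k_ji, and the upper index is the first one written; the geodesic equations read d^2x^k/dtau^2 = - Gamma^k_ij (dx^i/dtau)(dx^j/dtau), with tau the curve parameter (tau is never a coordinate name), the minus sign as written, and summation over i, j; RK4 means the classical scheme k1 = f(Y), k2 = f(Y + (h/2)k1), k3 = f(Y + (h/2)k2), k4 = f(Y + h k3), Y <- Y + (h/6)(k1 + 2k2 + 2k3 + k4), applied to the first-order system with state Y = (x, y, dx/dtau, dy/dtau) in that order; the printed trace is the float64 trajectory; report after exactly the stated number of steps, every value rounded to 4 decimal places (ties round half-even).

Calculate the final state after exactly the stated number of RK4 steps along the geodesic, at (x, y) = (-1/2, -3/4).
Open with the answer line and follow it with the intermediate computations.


Answer: x = -0.5504, y = -0.8976, dx/dtau = -0.3749, dy/dtau = -0.7219

f(Y) = (dx/dtau, dy/dtau, -Gamma^x_ij Y'^i Y'^j, -Gamma^y_ij Y'^i Y'^j) with the Gammas evaluated at the stage position; h = 0.050000; intermediate values shown to 6 dp
step 0: x = -0.5000, y = -0.7500, dx/dtau = -0.1250, dy/dtau = -0.7500
step 1:
  k1: at (x, y) = (-0.500000, -0.750000), (dx/dtau, dy/dtau) = (-0.125000, -0.750000); Gamma_xxx = -0.321168, Gamma_xxy = 0.000000, Gamma_xyy = 2.328467, Gamma_yxx = 0.000000, Gamma_yxy = -0.379310, Gamma_yyy = 0.000000; k1 = (-0.125000, -0.750000, -1.304745, 0.071121)
  k2: at (x, y) = (-0.503125, -0.768750), (dx/dtau, dy/dtau) = (-0.157619, -0.748222); Gamma_xxx = -0.320888, Gamma_xxy = 0.000000, Gamma_xyy = 2.329200, Gamma_yxx = 0.000000, Gamma_yxy = -0.379292, Gamma_yyy = 0.000000; k2 = (-0.157619, -0.748222, -1.295998, 0.089463)
  k3: at (x, y) = (-0.503940, -0.768706), (dx/dtau, dy/dtau) = (-0.157400, -0.747763); Gamma_xxx = -0.320815, Gamma_xxy = 0.000000, Gamma_xyy = 2.329391, Gamma_yxx = 0.000000, Gamma_yxy = -0.379287, Gamma_yyy = 0.000000; k3 = (-0.157400, -0.747763, -1.294531, 0.089282)
  k4: at (x, y) = (-0.507870, -0.787388), (dx/dtau, dy/dtau) = (-0.189727, -0.745536); Gamma_xxx = -0.320465, Gamma_xxy = 0.000000, Gamma_xyy = 2.330315, Gamma_yxx = 0.000000, Gamma_yxy = -0.379262, Gamma_yyy = 0.000000; k4 = (-0.189727, -0.745536, -1.283709, 0.107292)
  Y <- Y + (h/6)(k1 + 2k2 + 2k3 + k4): x = -0.5079, y = -0.7874, dx/dtau = -0.1897, dy/dtau = -0.7455
step 2:
  k1: at (x, y) = (-0.507873, -0.787396), (dx/dtau, dy/dtau) = (-0.189746, -0.745534); Gamma_xxx = -0.320464, Gamma_xxy = 0.000000, Gamma_xyy = 2.330315, Gamma_yxx = 0.000000, Gamma_yxy = -0.379262, Gamma_yyy = 0.000000; k1 = (-0.189746, -0.745534, -1.283701, 0.107302)
  k2: at (x, y) = (-0.512617, -0.806034), (dx/dtau, dy/dtau) = (-0.221838, -0.742852); Gamma_xxx = -0.320042, Gamma_xxy = 0.000000, Gamma_xyy = 2.331432, Gamma_yxx = 0.000000, Gamma_yxy = -0.379232, Gamma_yyy = 0.000000; k2 = (-0.221838, -0.742852, -1.270801, 0.124989)
  k3: at (x, y) = (-0.513419, -0.805967), (dx/dtau, dy/dtau) = (-0.221516, -0.742409); Gamma_xxx = -0.319970, Gamma_xxy = 0.000000, Gamma_xyy = 2.331621, Gamma_yxx = 0.000000, Gamma_yxy = -0.379226, Gamma_yyy = 0.000000; k3 = (-0.221516, -0.742409, -1.269423, 0.124732)
  k4: at (x, y) = (-0.518949, -0.824516), (dx/dtau, dy/dtau) = (-0.253217, -0.739298); Gamma_xxx = -0.319479, Gamma_xxy = 0.000000, Gamma_xyy = 2.332928, Gamma_yxx = 0.000000, Gamma_yxy = -0.379189, Gamma_yyy = 0.000000; k4 = (-0.253217, -0.739298, -1.254602, 0.141971)
  Y <- Y + (h/6)(k1 + 2k2 + 2k3 + k4): x = -0.5190, y = -0.8245, dx/dtau = -0.2532, dy/dtau = -0.7393
step 3:
  k1: at (x, y) = (-0.518954, -0.824524), (dx/dtau, dy/dtau) = (-0.253236, -0.739295); Gamma_xxx = -0.319479, Gamma_xxy = 0.000000, Gamma_xyy = 2.332929, Gamma_yxx = 0.000000, Gamma_yxy = -0.379189, Gamma_yyy = 0.000000; k1 = (-0.253236, -0.739295, -1.254591, 0.141980)
  k2: at (x, y) = (-0.525285, -0.843006), (dx/dtau, dy/dtau) = (-0.284600, -0.735745); Gamma_xxx = -0.318917, Gamma_xxy = 0.000000, Gamma_xyy = 2.334428, Gamma_yxx = 0.000000, Gamma_yxy = -0.379145, Gamma_yyy = 0.000000; k2 = (-0.284600, -0.735745, -1.237844, 0.158781)
  k3: at (x, y) = (-0.526069, -0.842917), (dx/dtau, dy/dtau) = (-0.284182, -0.735325); Gamma_xxx = -0.318848, Gamma_xxy = 0.000000, Gamma_xyy = 2.334614, Gamma_yxx = 0.000000, Gamma_yxy = -0.379139, Gamma_yyy = 0.000000; k3 = (-0.284182, -0.735325, -1.236584, 0.158454)
  k4: at (x, y) = (-0.533163, -0.861290), (dx/dtau, dy/dtau) = (-0.315065, -0.731372); Gamma_xxx = -0.318221, Gamma_xxy = 0.000000, Gamma_xyy = 2.336301, Gamma_yxx = 0.000000, Gamma_yxy = -0.379087, Gamma_yyy = 0.000000; k4 = (-0.315065, -0.731372, -1.218111, 0.174706)
  Y <- Y + (h/6)(k1 + 2k2 + 2k3 + k4): x = -0.5332, y = -0.8613, dx/dtau = -0.3151, dy/dtau = -0.7314
step 4:
  k1: at (x, y) = (-0.533169, -0.861297), (dx/dtau, dy/dtau) = (-0.315082, -0.731369); Gamma_xxx = -0.318221, Gamma_xxy = 0.000000, Gamma_xyy = 2.336303, Gamma_yxx = 0.000000, Gamma_yxy = -0.379087, Gamma_yyy = 0.000000; k1 = (-0.315082, -0.731369, -1.218096, 0.174714)
  k2: at (x, y) = (-0.541046, -0.879581), (dx/dtau, dy/dtau) = (-0.345534, -0.727001); Gamma_xxx = -0.317527, Gamma_xxy = 0.000000, Gamma_xyy = 2.338182, Gamma_yxx = 0.000000, Gamma_yxy = -0.379027, Gamma_yyy = 0.000000; k2 = (-0.345534, -0.727001, -1.197889, 0.190426)
  k3: at (x, y) = (-0.541808, -0.879472), (dx/dtau, dy/dtau) = (-0.345029, -0.726608); Gamma_xxx = -0.317460, Gamma_xxy = 0.000000, Gamma_xyy = 2.338365, Gamma_yxx = 0.000000, Gamma_yxy = -0.379021, Gamma_yyy = 0.000000; k3 = (-0.345029, -0.726608, -1.196769, 0.190042)
  k4: at (x, y) = (-0.550421, -0.897628), (dx/dtau, dy/dtau) = (-0.374920, -0.721866); Gamma_xxx = -0.316705, Gamma_xxy = 0.000000, Gamma_xyy = 2.340429, Gamma_yxx = 0.000000, Gamma_yxy = -0.378951, Gamma_yyy = 0.000000; k4 = (-0.374920, -0.721866, -1.175059, 0.205120)
  Y <- Y + (h/6)(k1 + 2k2 + 2k3 + k4): x = -0.5504, y = -0.8976, dx/dtau = -0.3749, dy/dtau = -0.7219


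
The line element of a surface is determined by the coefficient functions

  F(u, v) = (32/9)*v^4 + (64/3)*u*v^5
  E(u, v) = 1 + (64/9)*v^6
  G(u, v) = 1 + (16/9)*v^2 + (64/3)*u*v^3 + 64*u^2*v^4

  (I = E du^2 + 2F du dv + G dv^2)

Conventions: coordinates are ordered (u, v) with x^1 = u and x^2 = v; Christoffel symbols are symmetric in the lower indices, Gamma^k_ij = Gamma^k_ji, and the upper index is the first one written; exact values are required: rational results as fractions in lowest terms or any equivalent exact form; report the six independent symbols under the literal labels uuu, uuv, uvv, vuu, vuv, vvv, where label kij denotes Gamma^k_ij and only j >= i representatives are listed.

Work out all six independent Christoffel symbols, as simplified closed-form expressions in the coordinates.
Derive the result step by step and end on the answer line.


E = 1 + (64/9)*v^6; F = (32/9)*v^4 + (64/3)*u*v^5; G = 1 + (16/9)*v^2 + (64/3)*u*v^3 + 64*u^2*v^4
Gamma^k_ij = (1/2) g^{kl} (d_i g_jl + d_j g_il - d_l g_ij), with g^inv = (1/(EG-F^2)) [[G, -F], [-F, E]]
first partials: E_u = 0, E_v = (128/3)*v^5, F_u = (64/3)*v^5, F_v = (128/9)*v^3 + (320/3)*u*v^4, G_u = (64/3)*v^3 + 128*u*v^4, G_v = (32/9)*v + 64*u*v^2 + 256*u^2*v^3
D = EG - F^2 = 1 + (16/9)*v^2 + (64/3)*u*v^3 + (64/9)*v^6 + 64*u^2*v^4
expanded: Gamma^u_uu = (G E_u - 2F F_u + F E_v)/(2D), Gamma^u_uv = (G E_v - F G_u)/(2D), Gamma^u_vv = (2G F_v - G G_u - F G_v)/(2D), Gamma^v_uu = (2E F_u - E E_v - F E_u)/(2D), Gamma^v_uv = (E G_u - F E_v)/(2D), Gamma^v_vv = (E G_v - 2F F_v + F G_u)/(2D); substitute and cancel common factors

Answer: Gamma_uuu = 0, Gamma_uuv = 192*v^5/(576*u^2*v^4 + 192*u*v^3 + 64*v^6 + 16*v^2 + 9), Gamma_uvv = (384*u*v^4 + 32*v^3)/(576*u^2*v^4 + 192*u*v^3 + 64*v^6 + 16*v^2 + 9), Gamma_vuu = 0, Gamma_vuv = (576*u*v^4 + 96*v^3)/(576*u^2*v^4 + 192*u*v^3 + 64*v^6 + 16*v^2 + 9), Gamma_vvv = (1152*u^2*v^3 + 288*u*v^2 + 16*v)/(576*u^2*v^4 + 192*u*v^3 + 64*v^6 + 16*v^2 + 9)


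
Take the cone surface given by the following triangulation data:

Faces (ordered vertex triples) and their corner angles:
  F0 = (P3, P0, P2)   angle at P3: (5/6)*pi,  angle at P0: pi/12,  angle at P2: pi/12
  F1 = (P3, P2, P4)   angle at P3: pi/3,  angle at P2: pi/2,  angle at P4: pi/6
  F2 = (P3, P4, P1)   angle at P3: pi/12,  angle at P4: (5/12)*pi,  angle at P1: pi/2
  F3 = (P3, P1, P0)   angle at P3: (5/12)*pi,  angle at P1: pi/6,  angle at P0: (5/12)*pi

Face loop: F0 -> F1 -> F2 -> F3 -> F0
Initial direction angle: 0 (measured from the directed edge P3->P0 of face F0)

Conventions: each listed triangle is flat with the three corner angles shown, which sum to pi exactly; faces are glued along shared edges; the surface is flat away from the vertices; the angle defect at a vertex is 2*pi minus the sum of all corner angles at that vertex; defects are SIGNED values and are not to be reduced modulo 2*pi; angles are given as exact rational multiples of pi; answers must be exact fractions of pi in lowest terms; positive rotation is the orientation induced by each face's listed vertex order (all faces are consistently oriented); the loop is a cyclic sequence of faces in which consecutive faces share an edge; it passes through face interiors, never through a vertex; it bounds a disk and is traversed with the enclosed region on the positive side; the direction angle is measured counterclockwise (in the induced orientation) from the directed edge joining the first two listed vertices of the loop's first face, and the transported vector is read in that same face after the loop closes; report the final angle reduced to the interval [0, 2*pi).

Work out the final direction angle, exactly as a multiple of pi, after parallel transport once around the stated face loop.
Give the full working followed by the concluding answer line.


enclosed vertex P3: corner angles sum to (5/3)*pi, defect = 2*pi - (5/3)*pi = pi/3
holonomy = initial angle + sum of enclosed defects (mod 2*pi), positive in the induced orientation
final angle = 0 + pi/3 = pi/3 (mod 2*pi)

Answer: final direction angle = pi/3


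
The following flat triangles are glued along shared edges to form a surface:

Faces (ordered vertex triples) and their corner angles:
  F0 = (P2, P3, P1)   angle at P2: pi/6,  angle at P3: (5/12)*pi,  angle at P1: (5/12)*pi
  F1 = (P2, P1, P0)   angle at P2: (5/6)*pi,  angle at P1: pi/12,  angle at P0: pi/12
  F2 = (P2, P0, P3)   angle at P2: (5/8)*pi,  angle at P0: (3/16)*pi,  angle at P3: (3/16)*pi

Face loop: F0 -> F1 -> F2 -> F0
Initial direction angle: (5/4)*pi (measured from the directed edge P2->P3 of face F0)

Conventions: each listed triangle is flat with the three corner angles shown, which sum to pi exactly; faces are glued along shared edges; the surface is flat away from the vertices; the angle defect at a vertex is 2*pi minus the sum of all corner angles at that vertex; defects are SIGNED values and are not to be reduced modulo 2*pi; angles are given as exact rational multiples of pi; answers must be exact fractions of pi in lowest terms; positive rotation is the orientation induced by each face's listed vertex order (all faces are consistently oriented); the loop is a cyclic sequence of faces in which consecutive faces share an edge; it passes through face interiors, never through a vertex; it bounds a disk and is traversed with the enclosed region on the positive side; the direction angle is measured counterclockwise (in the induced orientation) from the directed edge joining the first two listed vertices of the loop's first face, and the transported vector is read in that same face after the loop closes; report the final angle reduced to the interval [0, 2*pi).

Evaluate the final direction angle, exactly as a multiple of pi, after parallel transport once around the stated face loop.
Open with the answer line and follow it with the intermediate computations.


Answer: final direction angle = (13/8)*pi

enclosed vertex P2: corner angles sum to (13/8)*pi, defect = 2*pi - (13/8)*pi = (3/8)*pi
the rotation equals the total enclosed defect, so the final angle is initial + defects (mod 2*pi)
final angle = (5/4)*pi + (3/8)*pi = (13/8)*pi (mod 2*pi)


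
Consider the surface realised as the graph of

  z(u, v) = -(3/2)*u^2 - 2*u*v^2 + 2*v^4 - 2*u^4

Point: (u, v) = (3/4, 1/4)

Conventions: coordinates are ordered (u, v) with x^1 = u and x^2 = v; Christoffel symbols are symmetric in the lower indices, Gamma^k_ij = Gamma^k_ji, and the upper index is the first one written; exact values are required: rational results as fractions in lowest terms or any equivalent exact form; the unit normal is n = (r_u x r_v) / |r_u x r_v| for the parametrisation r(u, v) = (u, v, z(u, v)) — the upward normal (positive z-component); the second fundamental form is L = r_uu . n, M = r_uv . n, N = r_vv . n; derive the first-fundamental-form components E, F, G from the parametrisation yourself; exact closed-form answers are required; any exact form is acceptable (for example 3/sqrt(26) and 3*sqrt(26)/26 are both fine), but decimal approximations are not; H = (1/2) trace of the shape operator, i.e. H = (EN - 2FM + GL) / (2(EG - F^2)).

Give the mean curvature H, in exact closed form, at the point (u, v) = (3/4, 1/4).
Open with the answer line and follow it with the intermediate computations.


Answer: H = -17114*sqrt(5)/231525

z_u = -23/4, z_v = -5/8, z_uu = -33/2, z_uv = -1, z_vv = -3/2
E = 545/16, F = 115/32, G = 89/64; answer radicand W^2 = 2205/64
unnormalised second-form numerators: l = -33/2, m = -1, n = -3/2; L = l/sqrt(2205/64), and similarly M = m/sqrt(W^2), N = n/sqrt(W^2)
H = (E*n - 2*F*m + G*l) / (2*(EG - F^2)*sqrt(W^2)); E*n - 2*F*m + G*l = -8557/128, EG - F^2 = 2205/64, so H = (-8557/8820)/sqrt(2205/64)


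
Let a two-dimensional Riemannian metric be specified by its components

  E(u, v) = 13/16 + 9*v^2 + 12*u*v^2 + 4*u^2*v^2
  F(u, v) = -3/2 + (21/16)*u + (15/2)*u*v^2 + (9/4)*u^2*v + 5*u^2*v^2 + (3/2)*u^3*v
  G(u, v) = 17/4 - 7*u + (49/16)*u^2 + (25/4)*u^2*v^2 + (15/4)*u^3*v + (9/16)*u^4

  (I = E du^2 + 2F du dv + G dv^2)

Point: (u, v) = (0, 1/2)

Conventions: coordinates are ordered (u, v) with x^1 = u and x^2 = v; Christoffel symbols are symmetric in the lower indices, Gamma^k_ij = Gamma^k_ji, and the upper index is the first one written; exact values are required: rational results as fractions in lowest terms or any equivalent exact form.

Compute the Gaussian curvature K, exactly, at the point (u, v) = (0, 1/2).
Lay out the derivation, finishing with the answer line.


E = 49/16, F = -3/2, G = 17/4, EG - F^2 = 689/64 at the point
E_u = 3, E_v = 9, F_u = 51/16, F_v = 0, G_u = -7, G_v = 0
E_vv = 18, F_uv = 15/2, G_uu = 37/4
The intrinsic route: Brioschi's K = (det M1 - det M2)/(EG - F^2)^2.
M1 = [[-E_vv/2 + F_uv - G_uu/2, E_u/2, F_u - E_v/2], [F_v - G_u/2, E, F], [G_v/2, F, G]] = [[-49/8, 3/2, -21/16], [7/2, 49/16, -3/2], [0, -3/2, 17/4]]; det M1 = -41657/512
M2 = [[0, E_v/2, G_u/2], [E_v/2, E, F], [G_u/2, F, G]] = [[0, 9/2, -7/2], [9/2, 49/16, -3/2], [-7/2, -3/2, 17/4]]; det M2 = -4885/64
det M1 - det M2 = -2577/512; K = -2577/512 / (689/64)^2 = -20616/474721

Answer: K = -20616/474721


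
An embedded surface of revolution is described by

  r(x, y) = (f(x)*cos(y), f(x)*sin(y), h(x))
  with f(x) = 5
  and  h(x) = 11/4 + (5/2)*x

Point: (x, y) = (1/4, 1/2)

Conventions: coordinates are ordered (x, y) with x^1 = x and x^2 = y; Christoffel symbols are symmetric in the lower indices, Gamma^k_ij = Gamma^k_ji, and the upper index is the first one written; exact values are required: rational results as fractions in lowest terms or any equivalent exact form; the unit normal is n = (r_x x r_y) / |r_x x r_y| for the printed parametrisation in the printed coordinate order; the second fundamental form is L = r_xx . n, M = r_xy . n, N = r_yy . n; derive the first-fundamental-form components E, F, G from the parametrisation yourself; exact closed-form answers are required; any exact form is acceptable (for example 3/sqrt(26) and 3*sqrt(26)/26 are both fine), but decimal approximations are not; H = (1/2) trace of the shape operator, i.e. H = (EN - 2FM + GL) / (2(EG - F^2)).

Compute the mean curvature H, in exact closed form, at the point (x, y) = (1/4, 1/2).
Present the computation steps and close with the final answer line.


f = 5, f' = 0, f'' = 0, h' = 5/2, h'' = 0
E = 25/4, F = 0, G = 25; answer radicand W^2 = 25/4
unnormalised second-form numerators: l = 0, m = 0, n = 25/2; L = l/sqrt(25/4), and similarly M = m/sqrt(W^2), N = n/sqrt(W^2)
H = (E*n - 2*F*m + G*l) / (2*(EG - F^2)*sqrt(W^2)); E*n - 2*F*m + G*l = 625/8, EG - F^2 = 625/4, so H = (1/4)/sqrt(25/4)

Answer: H = 1/10


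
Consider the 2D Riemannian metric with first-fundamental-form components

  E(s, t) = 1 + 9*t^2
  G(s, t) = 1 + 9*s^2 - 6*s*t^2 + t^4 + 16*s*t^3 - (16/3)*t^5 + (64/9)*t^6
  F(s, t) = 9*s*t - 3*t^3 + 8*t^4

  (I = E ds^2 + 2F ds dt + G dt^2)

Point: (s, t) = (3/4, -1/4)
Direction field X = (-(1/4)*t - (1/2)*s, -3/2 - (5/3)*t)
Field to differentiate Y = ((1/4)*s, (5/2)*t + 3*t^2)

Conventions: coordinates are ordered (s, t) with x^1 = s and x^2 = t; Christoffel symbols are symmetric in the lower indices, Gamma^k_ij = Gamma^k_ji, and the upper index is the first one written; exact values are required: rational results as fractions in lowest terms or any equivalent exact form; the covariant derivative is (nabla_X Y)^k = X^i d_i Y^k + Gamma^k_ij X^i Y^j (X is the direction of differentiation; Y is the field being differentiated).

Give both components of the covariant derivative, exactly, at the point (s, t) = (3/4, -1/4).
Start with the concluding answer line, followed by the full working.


Answer: (nabla_X Y)^s = -101429/909376, (nabla_X Y)^t = -673669/682032

E = 25/16, F = -103/64, G = 12913/2304 at the point
E_s = 0, E_t = -9/2, F_s = -9/4, F_t = 91/16, G_s = 103/8, G_t = 103/24
EG - F^2 = 14209/2304;  g^inv = (2304/14209) * [[12913/2304, 103/64], [103/64, 25/16]]
first-kind symbols [ij,l] = (1/2)(d_i g_jl + d_j g_il - d_l g_ij): [ss,s] = E_s/2 = 0, [ss,t] = F_s - E_t/2 = 0, [st,s] = E_t/2 = -9/4, [st,t] = G_s/2 = 103/16, [tt,s] = F_t - G_s/2 = -3/4, [tt,t] = G_t/2 = 103/48
Gamma^s_ij = (G*[ij,s] - F*[ij,t])/(EG - F^2), Gamma^t_ij = (E*[ij,t] - F*[ij,s])/(EG - F^2)
Gamma_sss = 0, Gamma_sst = -5184/14209, Gamma_stt = -1728/14209, Gamma_tss = 0, Gamma_tst = 14832/14209, Gamma_ttt = 4944/14209
X = (-5/16, -13/12), Y = (3/16, -7/16) at the point


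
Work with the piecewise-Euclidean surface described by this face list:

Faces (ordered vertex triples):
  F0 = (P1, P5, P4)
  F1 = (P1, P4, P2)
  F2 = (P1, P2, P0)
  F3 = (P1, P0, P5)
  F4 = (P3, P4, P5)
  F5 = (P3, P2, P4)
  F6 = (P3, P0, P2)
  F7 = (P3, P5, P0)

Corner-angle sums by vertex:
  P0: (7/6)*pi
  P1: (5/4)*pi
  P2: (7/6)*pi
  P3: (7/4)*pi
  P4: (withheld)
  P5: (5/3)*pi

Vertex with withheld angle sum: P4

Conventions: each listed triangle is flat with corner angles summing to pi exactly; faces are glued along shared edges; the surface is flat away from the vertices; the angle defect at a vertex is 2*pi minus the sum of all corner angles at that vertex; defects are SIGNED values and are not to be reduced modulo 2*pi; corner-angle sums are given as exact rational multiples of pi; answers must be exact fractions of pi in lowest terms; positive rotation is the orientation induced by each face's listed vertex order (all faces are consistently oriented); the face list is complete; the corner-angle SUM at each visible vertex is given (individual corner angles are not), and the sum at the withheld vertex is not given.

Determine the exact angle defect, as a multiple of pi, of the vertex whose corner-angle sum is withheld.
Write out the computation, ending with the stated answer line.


V = 6, E = 12, F = 8; chi = V - E + F = 2
Gauss-Bonnet: total defect = 2*pi*chi = 4*pi; visible defects sum to 3*pi

Answer: defect(P4) = pi


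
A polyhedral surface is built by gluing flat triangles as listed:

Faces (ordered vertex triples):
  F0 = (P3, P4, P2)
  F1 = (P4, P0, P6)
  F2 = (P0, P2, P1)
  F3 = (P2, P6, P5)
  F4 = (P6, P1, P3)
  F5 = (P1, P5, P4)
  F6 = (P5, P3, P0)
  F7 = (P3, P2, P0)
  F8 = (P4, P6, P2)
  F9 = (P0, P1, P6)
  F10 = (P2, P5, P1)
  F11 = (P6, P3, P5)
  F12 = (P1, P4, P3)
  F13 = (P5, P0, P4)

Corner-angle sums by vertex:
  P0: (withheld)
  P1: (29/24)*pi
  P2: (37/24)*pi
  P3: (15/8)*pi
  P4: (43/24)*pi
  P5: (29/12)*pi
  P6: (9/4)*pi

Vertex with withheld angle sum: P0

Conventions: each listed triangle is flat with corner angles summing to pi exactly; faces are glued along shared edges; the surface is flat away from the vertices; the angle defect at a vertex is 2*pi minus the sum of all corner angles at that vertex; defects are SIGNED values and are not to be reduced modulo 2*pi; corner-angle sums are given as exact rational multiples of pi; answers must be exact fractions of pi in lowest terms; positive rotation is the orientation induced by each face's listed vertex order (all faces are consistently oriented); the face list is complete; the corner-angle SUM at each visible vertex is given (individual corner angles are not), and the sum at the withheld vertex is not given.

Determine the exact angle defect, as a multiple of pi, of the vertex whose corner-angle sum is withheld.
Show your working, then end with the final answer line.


V = 7, E = 21, F = 14; chi = V - E + F = 0
Gauss-Bonnet: total defect = 2*pi*chi = 0; visible defects sum to (11/12)*pi

Answer: defect(P0) = (-11/12)*pi


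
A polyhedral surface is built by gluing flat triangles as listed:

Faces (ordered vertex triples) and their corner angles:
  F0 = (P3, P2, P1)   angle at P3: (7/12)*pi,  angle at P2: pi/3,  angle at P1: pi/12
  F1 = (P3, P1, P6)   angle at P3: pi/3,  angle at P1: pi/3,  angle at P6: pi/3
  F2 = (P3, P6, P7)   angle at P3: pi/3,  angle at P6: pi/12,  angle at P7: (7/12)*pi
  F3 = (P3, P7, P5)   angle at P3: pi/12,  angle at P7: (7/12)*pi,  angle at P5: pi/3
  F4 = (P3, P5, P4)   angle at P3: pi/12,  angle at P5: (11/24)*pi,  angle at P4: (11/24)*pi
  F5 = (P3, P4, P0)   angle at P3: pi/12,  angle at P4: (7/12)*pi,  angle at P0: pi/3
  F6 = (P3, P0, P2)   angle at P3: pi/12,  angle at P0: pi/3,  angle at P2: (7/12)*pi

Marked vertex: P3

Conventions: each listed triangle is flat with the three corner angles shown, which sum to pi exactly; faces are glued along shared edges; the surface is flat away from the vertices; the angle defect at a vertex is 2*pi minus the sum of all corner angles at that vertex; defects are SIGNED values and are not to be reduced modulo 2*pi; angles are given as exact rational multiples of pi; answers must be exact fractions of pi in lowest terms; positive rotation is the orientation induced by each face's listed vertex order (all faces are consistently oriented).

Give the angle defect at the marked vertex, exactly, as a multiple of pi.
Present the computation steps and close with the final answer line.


Sum of corner angles at P3: (19/12)*pi
defect = 2*pi - (19/12)*pi

Answer: defect(P3) = (5/12)*pi


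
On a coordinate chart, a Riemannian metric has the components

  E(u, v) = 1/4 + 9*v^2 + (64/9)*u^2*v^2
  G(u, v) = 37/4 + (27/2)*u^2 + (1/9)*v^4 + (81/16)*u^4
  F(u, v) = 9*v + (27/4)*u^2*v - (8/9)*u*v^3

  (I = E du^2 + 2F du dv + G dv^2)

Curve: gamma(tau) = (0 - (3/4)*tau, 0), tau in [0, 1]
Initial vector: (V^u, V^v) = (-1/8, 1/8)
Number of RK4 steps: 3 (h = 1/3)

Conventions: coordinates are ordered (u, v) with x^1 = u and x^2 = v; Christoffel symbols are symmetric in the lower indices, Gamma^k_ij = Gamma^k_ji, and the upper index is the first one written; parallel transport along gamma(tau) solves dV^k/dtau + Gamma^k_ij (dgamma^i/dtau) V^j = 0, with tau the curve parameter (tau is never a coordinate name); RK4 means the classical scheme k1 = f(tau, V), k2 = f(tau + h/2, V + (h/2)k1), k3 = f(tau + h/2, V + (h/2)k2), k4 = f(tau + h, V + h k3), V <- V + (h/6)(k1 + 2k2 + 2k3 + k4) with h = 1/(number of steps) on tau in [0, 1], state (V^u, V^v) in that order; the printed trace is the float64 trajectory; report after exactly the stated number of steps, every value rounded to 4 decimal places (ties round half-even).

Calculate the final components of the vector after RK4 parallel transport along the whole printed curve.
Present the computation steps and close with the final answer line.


gamma'(tau) = (-3/4, 0); f(tau, V)^k = -Gamma^k_ij(gamma(tau)) gamma'^i(tau) V^j; h = 1/3; intermediate values shown to 6 dp
curve data and Christoffel symbols at the stage parameters:
  tau = 0.000000: gamma = (0.000000, 0.000000), gamma' = (-0.750000, 0.000000); Gamma_uuu = 0.000000, Gamma_uuv = 0.000000, Gamma_uvv = 36.000000, Gamma_vuu = 0.000000, Gamma_vuv = 0.000000, Gamma_vvv = 0.000000
  tau = 0.166667: gamma = (-0.125000, 0.000000), gamma' = (-0.750000, 0.000000); Gamma_uuu = 0.000000, Gamma_uuv = 0.000000, Gamma_uvv = 43.250977, Gamma_vuu = 0.000000, Gamma_vuv = -0.180432, Gamma_vvv = 0.000000
  tau = 0.333333: gamma = (-0.250000, 0.000000), gamma' = (-0.750000, 0.000000); Gamma_uuu = 0.000000, Gamma_uuv = 0.000000, Gamma_uvv = 51.820312, Gamma_vuu = 0.000000, Gamma_vuv = -0.349354, Gamma_vvv = 0.000000
  tau = 0.500000: gamma = (-0.375000, 0.000000), gamma' = (-0.750000, 0.000000); Gamma_uuu = 0.000000, Gamma_uuv = 0.000000, Gamma_uvv = 62.182617, Gamma_vuu = 0.000000, Gamma_vuv = -0.497525, Gamma_vvv = 0.000000
  tau = 0.666667: gamma = (-0.500000, 0.000000), gamma' = (-0.750000, 0.000000); Gamma_uuu = 0.000000, Gamma_uuv = 0.000000, Gamma_uvv = 74.812500, Gamma_vuu = 0.000000, Gamma_vuv = -0.619378, Gamma_vvv = 0.000000
  tau = 0.833333: gamma = (-0.625000, 0.000000), gamma' = (-0.750000, 0.000000); Gamma_uuu = 0.000000, Gamma_uuv = 0.000000, Gamma_uvv = 90.184570, Gamma_vuu = 0.000000, Gamma_vuv = -0.713225, Gamma_vvv = 0.000000
  tau = 1.000000: gamma = (-0.750000, 0.000000), gamma' = (-0.750000, 0.000000); Gamma_uuu = 0.000000, Gamma_uuv = 0.000000, Gamma_uvv = 108.773438, Gamma_vuu = 0.000000, Gamma_vuv = -0.780485, Gamma_vvv = 0.000000
step 0: V^u = -0.1250, V^v = 0.1250
step 1: k1 = (0.000000, 0.000000), k2 = (0.000000, -0.016915), k3 = (0.000000, -0.016534), k4 = (0.000000, -0.031308); V <- V + (h/6)(k1 + 2k2 + 2k3 + k4): V^u = -0.1250, V^v = 0.1195
step 2: k1 = (0.000000, -0.031322), k2 = (0.000000, -0.042659), k3 = (0.000000, -0.041954), k4 = (0.000000, -0.049036); V <- V + (h/6)(k1 + 2k2 + 2k3 + k4): V^u = -0.1250, V^v = 0.1057
step 3: k1 = (0.000000, -0.049091), k2 = (0.000000, -0.052153), k3 = (0.000000, -0.051880), k4 = (0.000000, -0.051737); V <- V + (h/6)(k1 + 2k2 + 2k3 + k4): V^u = -0.1250, V^v = 0.0885

Answer: V^u = -0.1250, V^v = 0.0885


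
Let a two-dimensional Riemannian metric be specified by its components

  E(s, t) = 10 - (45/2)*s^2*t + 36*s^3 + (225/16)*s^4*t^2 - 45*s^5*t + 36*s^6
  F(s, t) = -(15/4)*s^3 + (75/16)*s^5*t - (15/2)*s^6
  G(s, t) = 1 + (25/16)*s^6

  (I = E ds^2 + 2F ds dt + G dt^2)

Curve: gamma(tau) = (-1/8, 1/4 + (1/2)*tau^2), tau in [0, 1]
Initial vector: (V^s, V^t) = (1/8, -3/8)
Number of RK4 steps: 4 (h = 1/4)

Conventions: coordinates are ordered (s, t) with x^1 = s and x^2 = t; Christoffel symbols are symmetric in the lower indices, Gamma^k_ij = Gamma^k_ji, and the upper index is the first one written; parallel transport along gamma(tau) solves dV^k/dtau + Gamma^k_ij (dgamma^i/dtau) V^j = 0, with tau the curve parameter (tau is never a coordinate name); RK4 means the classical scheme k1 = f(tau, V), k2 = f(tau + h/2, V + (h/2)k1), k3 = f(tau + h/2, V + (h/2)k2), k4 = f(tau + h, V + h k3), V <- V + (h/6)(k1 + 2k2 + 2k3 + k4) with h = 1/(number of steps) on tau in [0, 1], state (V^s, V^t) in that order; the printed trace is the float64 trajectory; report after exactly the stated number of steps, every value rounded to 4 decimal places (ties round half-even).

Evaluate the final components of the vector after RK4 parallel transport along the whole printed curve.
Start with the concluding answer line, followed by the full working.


Answer: V^s = 0.1261, V^t = -0.3750

gamma'(tau) = (0, tau); f(tau, V)^k = -Gamma^k_ij(gamma(tau)) gamma'^i(tau) V^j; h = 1/4; intermediate values shown to 6 dp
curve data and Christoffel symbols at the stage parameters:
  tau = 0.000000: gamma = (-0.125000, 0.250000), gamma' = (0.000000, 0.000000); Gamma_sss = 0.155782, Gamma_sst = -0.017702, Gamma_stt = 0.000000, Gamma_tss = 0.000128, Gamma_tst = -0.000015, Gamma_ttt = 0.000000
  tau = 0.125000: gamma = (-0.125000, 0.257812), gamma' = (0.000000, 0.125000); Gamma_sss = 0.158014, Gamma_sst = -0.017705, Gamma_stt = 0.000000, Gamma_tss = 0.000130, Gamma_tst = -0.000015, Gamma_ttt = 0.000000
  tau = 0.250000: gamma = (-0.125000, 0.281250), gamma' = (0.000000, 0.250000); Gamma_sss = 0.164714, Gamma_sst = -0.017711, Gamma_stt = 0.000000, Gamma_tss = 0.000135, Gamma_tst = -0.000015, Gamma_ttt = 0.000000
  tau = 0.375000: gamma = (-0.125000, 0.320312), gamma' = (0.000000, 0.375000); Gamma_sss = 0.175891, Gamma_sst = -0.017722, Gamma_stt = 0.000000, Gamma_tss = 0.000145, Gamma_tst = -0.000015, Gamma_ttt = 0.000000
  tau = 0.500000: gamma = (-0.125000, 0.375000), gamma' = (0.000000, 0.500000); Gamma_sss = 0.191562, Gamma_sst = -0.017737, Gamma_stt = 0.000000, Gamma_tss = 0.000158, Gamma_tst = -0.000015, Gamma_ttt = 0.000000
  tau = 0.625000: gamma = (-0.125000, 0.445312), gamma' = (0.000000, 0.625000); Gamma_sss = 0.211751, Gamma_sst = -0.017757, Gamma_stt = 0.000000, Gamma_tss = 0.000175, Gamma_tst = -0.000015, Gamma_ttt = 0.000000
  tau = 0.750000: gamma = (-0.125000, 0.531250), gamma' = (0.000000, 0.750000); Gamma_sss = 0.236486, Gamma_sst = -0.017781, Gamma_stt = 0.000000, Gamma_tss = 0.000195, Gamma_tst = -0.000015, Gamma_ttt = 0.000000
  tau = 0.875000: gamma = (-0.125000, 0.632812), gamma' = (0.000000, 0.875000); Gamma_sss = 0.265805, Gamma_sst = -0.017809, Gamma_stt = 0.000000, Gamma_tss = 0.000220, Gamma_tst = -0.000015, Gamma_ttt = 0.000000
  tau = 1.000000: gamma = (-0.125000, 0.750000), gamma' = (0.000000, 1.000000); Gamma_sss = 0.299751, Gamma_sst = -0.017842, Gamma_stt = 0.000000, Gamma_tss = 0.000249, Gamma_tst = -0.000015, Gamma_ttt = 0.000000
step 0: V^s = 0.1250, V^t = -0.3750
step 1: k1 = (0.000000, 0.000000), k2 = (0.000277, 0.000000), k3 = (0.000277, 0.000000), k4 = (0.000554, 0.000000); V <- V + (h/6)(k1 + 2k2 + 2k3 + k4): V^s = 0.1251, V^t = -0.3750
step 2: k1 = (0.000554, 0.000000), k2 = (0.000832, 0.000001), k3 = (0.000832, 0.000001), k4 = (0.001111, 0.000001); V <- V + (h/6)(k1 + 2k2 + 2k3 + k4): V^s = 0.1253, V^t = -0.3750
step 3: k1 = (0.001111, 0.000001), k2 = (0.001392, 0.000001), k3 = (0.001392, 0.000001), k4 = (0.001675, 0.000001); V <- V + (h/6)(k1 + 2k2 + 2k3 + k4): V^s = 0.1256, V^t = -0.3750
step 4: k1 = (0.001675, 0.000001), k2 = (0.001961, 0.000002), k3 = (0.001961, 0.000002), k4 = (0.002250, 0.000002); V <- V + (h/6)(k1 + 2k2 + 2k3 + k4): V^s = 0.1261, V^t = -0.3750


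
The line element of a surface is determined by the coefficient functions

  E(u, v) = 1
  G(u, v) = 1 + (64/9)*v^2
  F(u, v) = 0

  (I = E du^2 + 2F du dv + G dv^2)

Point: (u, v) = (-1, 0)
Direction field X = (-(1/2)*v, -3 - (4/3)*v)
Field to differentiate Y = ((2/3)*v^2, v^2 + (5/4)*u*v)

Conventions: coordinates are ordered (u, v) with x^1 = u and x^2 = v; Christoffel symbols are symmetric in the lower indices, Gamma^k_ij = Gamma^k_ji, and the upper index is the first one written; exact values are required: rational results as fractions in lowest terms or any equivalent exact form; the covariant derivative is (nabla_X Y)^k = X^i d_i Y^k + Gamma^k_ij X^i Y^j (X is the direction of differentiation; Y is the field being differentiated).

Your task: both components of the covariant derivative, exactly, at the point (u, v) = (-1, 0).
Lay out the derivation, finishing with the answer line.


E = 1, F = 0, G = 1 at the point
E_u = 0, E_v = 0, F_u = 0, F_v = 0, G_u = 0, G_v = 0
EG - F^2 = 1;  g^inv = (1) * [[1, 0], [0, 1]]
first-kind symbols [ij,l] = (1/2)(d_i g_jl + d_j g_il - d_l g_ij): [uu,u] = E_u/2 = 0, [uu,v] = F_u - E_v/2 = 0, [uv,u] = E_v/2 = 0, [uv,v] = G_u/2 = 0, [vv,u] = F_v - G_u/2 = 0, [vv,v] = G_v/2 = 0
Gamma^u_ij = (G*[ij,u] - F*[ij,v])/(EG - F^2), Gamma^v_ij = (E*[ij,v] - F*[ij,u])/(EG - F^2)
Gamma_uuu = 0, Gamma_uuv = 0, Gamma_uvv = 0, Gamma_vuu = 0, Gamma_vuv = 0, Gamma_vvv = 0
X = (0, -3), Y = (0, 0) at the point

Answer: (nabla_X Y)^u = 0, (nabla_X Y)^v = 15/4
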